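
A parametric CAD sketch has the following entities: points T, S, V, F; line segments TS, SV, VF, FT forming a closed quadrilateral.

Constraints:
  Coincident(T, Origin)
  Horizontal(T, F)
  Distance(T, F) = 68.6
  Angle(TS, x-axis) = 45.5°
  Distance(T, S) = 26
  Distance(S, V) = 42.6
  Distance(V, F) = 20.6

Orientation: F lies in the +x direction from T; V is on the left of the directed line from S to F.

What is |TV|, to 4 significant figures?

63.74

Checks: |SV| = 42.60 ✓; |VF| = 20.60 ✓.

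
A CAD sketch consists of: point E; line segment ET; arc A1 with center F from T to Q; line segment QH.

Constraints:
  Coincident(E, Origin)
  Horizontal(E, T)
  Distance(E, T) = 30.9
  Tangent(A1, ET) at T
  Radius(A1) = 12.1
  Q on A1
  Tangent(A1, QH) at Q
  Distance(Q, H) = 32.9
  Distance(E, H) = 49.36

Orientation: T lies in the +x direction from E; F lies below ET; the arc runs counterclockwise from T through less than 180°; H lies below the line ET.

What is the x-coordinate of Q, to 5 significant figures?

18.804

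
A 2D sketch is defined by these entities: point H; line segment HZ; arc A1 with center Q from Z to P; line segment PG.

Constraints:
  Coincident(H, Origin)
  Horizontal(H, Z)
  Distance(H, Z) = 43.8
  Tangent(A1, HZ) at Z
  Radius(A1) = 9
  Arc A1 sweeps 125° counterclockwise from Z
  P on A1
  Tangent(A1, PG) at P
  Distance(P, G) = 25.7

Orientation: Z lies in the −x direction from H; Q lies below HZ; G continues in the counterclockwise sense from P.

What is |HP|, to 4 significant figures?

53.10

H is at the origin; HZ is horizontal with |HZ| = 43.8 and Z on the −x side, so Z = (-43.80, 0.000). Tangency of A1 to HZ means the radius QZ is perpendicular to HZ, so Q = Z + (0, -9) = (-43.80, -9.000). On A1, Z sits at bearing 90° from Q; a 125° counterclockwise sweep puts P at bearing 215°, so P = Q + 9.0·(cos 215°, sin 215°) = (-51.17, -14.16). Then |HP| = |P − H| = 53.10.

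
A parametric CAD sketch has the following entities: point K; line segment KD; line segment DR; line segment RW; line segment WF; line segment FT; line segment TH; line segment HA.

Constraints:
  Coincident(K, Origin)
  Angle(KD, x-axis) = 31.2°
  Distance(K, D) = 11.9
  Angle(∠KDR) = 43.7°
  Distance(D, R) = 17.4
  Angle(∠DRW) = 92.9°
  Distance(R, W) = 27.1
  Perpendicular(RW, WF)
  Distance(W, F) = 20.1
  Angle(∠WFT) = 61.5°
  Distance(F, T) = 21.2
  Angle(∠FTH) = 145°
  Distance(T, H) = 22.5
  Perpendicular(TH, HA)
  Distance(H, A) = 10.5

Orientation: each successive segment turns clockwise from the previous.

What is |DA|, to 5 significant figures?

33.370

K is at the origin; KD runs at 31.2° with length 11.9, so D = (10.179, 6.1645). ∠KDR = 43.7° gives DR at -105.10° from the x-axis; with |DR| = 17.4, R = (5.6461, -10.635). ∠DRW = 92.9° gives RW at 167.80° from the x-axis; with |RW| = 27.1, W = (-20.842, -4.9078). RW ⟂ WF, so WF runs at 77.800°; with |WF| = 20.1, F = (-16.594, 14.738). ∠WFT = 61.5° gives FT at -40.700° from the x-axis; with |FT| = 21.2, T = (-0.52184, 0.91377). ∠FTH = 145.0° gives TH at -75.700° from the x-axis; with |TH| = 22.5, H = (5.0356, -20.889). TH is perpendicular to HA, so HA runs at -165.70°; with |HA| = 10.5, A = (-5.1390, -23.483). Then |DA| = |A − D| = 33.370.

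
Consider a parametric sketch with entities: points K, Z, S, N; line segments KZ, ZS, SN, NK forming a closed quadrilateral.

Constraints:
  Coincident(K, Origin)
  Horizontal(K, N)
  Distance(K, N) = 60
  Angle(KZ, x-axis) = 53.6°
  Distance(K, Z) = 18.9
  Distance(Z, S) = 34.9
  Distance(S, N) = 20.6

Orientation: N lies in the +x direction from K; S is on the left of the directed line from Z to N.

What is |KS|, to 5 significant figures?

48.562

Checks: |ZS| = 34.90 ✓; |SN| = 20.60 ✓.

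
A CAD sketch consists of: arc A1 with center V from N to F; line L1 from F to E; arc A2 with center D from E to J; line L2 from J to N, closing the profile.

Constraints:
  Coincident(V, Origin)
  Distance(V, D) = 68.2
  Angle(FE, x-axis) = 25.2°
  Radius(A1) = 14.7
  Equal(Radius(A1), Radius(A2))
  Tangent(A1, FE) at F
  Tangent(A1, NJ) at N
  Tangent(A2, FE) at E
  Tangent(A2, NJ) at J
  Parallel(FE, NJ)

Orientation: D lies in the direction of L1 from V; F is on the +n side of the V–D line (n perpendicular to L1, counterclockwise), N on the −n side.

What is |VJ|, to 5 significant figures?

69.766

The slot axis is L1's direction at 25.2°, so u = (cos 25.2°, sin 25.2°) = (0.90483, 0.42578) and n = (−sin 25.2°, cos 25.2°) = (-0.42578, 0.90483). V is at the origin and D lies 68.2 along u from V, so D = 68.2·u = (61.709, 29.038). Tangency of A1 to both parallel lines with radius 14.7 puts F and N at V ± 14.7·n: F = (-6.2590, 13.301), N = (6.2590, -13.301). Equal radii place E and J the same way about D: E = D + 14.7·n = (55.450, 42.339), J = D − 14.7·n = (67.968, 15.737). Then |VJ| = |J − V| = 69.766.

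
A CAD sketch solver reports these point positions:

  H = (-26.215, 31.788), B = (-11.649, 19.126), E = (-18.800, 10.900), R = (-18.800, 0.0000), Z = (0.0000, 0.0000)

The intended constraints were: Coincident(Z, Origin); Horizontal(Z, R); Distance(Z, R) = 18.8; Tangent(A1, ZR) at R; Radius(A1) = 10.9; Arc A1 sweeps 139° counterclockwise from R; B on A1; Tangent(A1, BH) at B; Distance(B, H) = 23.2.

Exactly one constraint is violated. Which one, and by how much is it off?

Distance(B, H) = 23.2 — off by 3.90.

Z = (0.00, 0.00) ✓; Z.y = 0.00, R.y = 0.00 ✓; |ZR| = 18.80 ✓; ∠(ER, RZ) = 90.00° ✓; |ER| = 10.90 ✓; bearing(E→B) − bearing(E→R) = 139.0° ✓; |EB| = 10.90 ✓; ∠(EB, BH) = 90.00° ✓; |BH| = 19.30 ✗.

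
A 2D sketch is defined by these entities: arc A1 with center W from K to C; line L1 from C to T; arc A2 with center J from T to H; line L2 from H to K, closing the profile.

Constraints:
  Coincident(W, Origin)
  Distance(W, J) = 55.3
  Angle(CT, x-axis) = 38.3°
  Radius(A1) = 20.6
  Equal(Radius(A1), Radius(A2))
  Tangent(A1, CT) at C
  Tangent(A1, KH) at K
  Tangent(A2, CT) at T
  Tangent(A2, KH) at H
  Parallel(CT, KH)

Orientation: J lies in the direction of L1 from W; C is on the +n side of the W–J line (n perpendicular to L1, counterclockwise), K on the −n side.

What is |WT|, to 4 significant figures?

59.01

The slot axis is L1's direction at 38.3°, so u = (cos 38.3°, sin 38.3°) = (0.7848, 0.6198) and n = (−sin 38.3°, cos 38.3°) = (-0.6198, 0.7848). W is at the origin and J lies 55.3 along u from W, so J = 55.3·u = (43.40, 34.27). Tangency of A1 to both parallel lines with radius 20.6 puts C and K at W ± 20.6·n: C = (-12.77, 16.17), K = (12.77, -16.17). Equal radii place T and H the same way about J: T = J + 20.6·n = (30.63, 50.44), H = J − 20.6·n = (56.17, 18.11). Then |WT| = |T − W| = 59.01.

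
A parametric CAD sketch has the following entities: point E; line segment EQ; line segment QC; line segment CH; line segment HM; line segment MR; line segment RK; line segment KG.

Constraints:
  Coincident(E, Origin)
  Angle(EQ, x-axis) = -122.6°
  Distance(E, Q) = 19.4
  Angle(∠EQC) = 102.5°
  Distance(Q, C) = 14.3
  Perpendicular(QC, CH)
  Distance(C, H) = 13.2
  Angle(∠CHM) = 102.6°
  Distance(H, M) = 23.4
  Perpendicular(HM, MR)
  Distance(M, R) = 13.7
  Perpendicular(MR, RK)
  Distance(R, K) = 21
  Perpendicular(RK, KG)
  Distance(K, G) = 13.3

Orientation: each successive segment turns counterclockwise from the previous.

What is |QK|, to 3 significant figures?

8.98

The perpendicularity gives MR at right angles to HM, so MR runs at -148°; with |MR| = 13.7, R = (-15.1, -4.70). MR ⟂ RK, so RK runs at -57.7°; with |RK| = 21.0, K = (-3.87, -22.4). Then |QK| = |K − Q| = 8.98.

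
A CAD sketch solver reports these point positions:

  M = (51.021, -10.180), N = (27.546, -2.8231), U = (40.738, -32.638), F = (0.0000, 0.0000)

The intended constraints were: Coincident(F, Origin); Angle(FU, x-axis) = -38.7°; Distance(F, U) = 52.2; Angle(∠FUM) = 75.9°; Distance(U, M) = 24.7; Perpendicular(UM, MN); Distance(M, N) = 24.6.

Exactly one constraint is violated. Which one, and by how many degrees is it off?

Perpendicular(UM, MN) — off by 7.20°.

F = (0.00, 0.00) ✓; FU at -38.70° ✓; |FU| = 52.20 ✓; ∠FUM = 75.90° ✓; |UM| = 24.70 ✓; ∠(UM, MN) = 97.20° ✗; |MN| = 24.60 ✓.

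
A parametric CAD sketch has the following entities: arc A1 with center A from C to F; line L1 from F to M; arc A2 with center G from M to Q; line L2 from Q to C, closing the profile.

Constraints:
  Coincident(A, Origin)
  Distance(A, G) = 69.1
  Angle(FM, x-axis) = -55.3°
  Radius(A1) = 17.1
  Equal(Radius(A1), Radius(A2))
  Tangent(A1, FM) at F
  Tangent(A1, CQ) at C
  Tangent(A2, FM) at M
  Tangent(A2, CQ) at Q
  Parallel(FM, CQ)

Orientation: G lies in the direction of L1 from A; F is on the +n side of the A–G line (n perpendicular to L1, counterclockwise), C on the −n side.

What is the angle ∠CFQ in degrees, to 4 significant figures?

63.67°

Tangency of A1 to both parallel lines with radius 17.1 puts F and C at A ± 17.1·n: F = (14.06, 9.735), C = (-14.06, -9.735). Equal radii place M and Q the same way about G: M = G + 17.1·n = (53.40, -47.08), Q = G − 17.1·n = (25.28, -66.54). Then cos ∠CFQ = FC·FQ / (|FC||FQ|), giving 63.67°.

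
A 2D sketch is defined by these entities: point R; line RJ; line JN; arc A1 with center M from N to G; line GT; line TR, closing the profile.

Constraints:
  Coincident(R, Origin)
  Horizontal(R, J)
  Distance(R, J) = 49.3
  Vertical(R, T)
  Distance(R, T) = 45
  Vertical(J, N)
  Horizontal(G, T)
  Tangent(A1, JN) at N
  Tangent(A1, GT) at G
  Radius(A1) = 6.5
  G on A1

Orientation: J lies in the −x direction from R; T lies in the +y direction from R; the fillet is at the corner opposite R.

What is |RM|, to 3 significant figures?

57.6

R is at the origin; R and J share the same y with |RJ| = 49.3 and J on the −x side, so J = (-49.3, 0.00). RT is vertical with |RT| = 45.0 and T on the +y side, so T = (0.00, 45.0). The virtual corner opposite R is at (-49.3, 45.0). The tangent condition forces MN to be normal to JN and the tangent condition forces MG to be normal to GT, with radius 6.5, so the center M sits 6.5 in from both sides at M = (-42.8, 38.5). Then |RM| = |M − R| = 57.6.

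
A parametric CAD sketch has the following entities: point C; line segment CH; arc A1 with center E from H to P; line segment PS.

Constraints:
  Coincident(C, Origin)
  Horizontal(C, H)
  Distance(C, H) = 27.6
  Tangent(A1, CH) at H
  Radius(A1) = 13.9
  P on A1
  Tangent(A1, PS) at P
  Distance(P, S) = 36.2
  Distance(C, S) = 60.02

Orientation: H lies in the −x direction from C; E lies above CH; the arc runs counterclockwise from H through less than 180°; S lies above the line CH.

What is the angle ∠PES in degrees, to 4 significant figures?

68.99°

Checks: |EP| = 13.90 ✓; ∠(EP, PS) = 90.00° ✓; |PS| = 36.20 ✓; |CS| = 60.02 ✓.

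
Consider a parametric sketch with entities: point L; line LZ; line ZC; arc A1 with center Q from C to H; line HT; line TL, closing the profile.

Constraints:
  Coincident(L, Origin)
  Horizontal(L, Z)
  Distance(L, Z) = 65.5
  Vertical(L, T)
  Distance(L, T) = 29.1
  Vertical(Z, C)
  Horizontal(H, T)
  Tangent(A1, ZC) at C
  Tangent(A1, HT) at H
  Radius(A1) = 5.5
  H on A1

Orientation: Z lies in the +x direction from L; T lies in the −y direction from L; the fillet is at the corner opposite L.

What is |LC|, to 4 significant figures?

69.62

L is at the origin; L and Z share the same y with |LZ| = 65.5 and Z on the +x side, so Z = (65.50, 0.000). L and T share the same x with |LT| = 29.1 and T on the −y side, so T = (0.000, -29.10). The virtual corner opposite L is at (65.50, -29.10). A1 meets ZC tangentially, so QC is at right angles to ZC and tangency of A1 to HT means the radius QH is perpendicular to HT, with radius 5.5, so the center Q sits 5.5 in from both sides at Q = (60.00, -23.60). That places the tangent points at C = (65.50, -23.60) on ZC and H = (60.00, -29.10) on HT. Then |LC| = |C − L| = 69.62.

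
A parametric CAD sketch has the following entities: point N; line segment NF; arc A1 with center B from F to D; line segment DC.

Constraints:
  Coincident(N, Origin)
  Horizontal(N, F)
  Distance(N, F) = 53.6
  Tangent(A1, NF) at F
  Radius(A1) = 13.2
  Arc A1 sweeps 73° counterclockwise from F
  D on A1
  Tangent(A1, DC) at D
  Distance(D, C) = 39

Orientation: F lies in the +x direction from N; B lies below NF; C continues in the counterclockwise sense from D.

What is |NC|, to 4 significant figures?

55.22

On A1, F sits at bearing 90° from B; a 73° counterclockwise sweep puts D at bearing 163°, so D = B + 13.2·(cos 163°, sin 163°) = (40.98, -9.341). The tangent condition forces BD to be normal to DC, so DC runs along (−sin 163°, cos 163°); with |DC| = 39.0, C = (29.57, -46.64). Then |NC| = |C − N| = 55.22.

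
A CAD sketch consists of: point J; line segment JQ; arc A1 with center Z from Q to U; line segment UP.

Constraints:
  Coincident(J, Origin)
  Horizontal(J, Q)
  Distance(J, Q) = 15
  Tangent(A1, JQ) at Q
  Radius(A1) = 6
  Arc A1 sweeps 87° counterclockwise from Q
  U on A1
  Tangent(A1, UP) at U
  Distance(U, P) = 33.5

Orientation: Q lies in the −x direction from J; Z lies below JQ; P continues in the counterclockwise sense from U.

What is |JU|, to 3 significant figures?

21.7

The tangent condition forces ZQ to be normal to JQ, so Z = Q + (0, -6) = (-15.0, -6.00). On A1, Q sits at bearing 90° from Z; an 87° counterclockwise sweep puts U at bearing 177°, so U = Z + 6.0·(cos 177°, sin 177°) = (-21.0, -5.69). Then |JU| = |U − J| = 21.7.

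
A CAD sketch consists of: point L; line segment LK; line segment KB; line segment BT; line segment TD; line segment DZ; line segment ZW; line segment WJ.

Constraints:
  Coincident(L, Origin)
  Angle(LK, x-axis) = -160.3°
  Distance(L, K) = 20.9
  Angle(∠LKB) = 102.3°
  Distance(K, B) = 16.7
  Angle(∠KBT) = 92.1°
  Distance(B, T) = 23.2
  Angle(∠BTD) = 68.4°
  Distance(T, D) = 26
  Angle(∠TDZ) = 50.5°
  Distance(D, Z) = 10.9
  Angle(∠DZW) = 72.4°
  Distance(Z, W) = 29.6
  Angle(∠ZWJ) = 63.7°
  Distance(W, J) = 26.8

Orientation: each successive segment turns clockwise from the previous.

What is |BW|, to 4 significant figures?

38.42

∠TDZ = 50.5° gives DZ at 153.0° from the x-axis; with |DZ| = 10.9, Z = (-13.40, -0.3113). ∠DZW = 72.4° gives ZW at 45.40° from the x-axis; with |ZW| = 29.6, W = (7.384, 20.76). Then |BW| = |W − B| = 38.42.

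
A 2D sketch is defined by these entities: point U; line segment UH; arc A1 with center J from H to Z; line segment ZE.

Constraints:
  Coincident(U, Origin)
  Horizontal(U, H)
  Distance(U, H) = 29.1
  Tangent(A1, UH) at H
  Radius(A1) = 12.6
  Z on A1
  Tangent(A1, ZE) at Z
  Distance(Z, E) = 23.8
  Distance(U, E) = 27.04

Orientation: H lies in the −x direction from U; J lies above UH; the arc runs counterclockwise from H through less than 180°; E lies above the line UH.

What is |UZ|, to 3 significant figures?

19.3

U is at the origin; UH is horizontal with |UH| = 29.1 and H on the −x side, so H = (-29.1, 0.00). Tangency of A1 to UH means the radius JH is perpendicular to UH, so J = H + (0, 12.6) = (-29.1, 12.6). Since JZ ⟂ ZE (tangency), |JE| = √(12.6² + 23.8²) = 26.9 regardless of where Z sits on A1. So E lies on both circle(U, 27.04) and circle(J, 26.9); the above-UH intersection is E = (-5.96, 26.4). Z is the foot of the tangent from E: Z = (-18.3, 6.05).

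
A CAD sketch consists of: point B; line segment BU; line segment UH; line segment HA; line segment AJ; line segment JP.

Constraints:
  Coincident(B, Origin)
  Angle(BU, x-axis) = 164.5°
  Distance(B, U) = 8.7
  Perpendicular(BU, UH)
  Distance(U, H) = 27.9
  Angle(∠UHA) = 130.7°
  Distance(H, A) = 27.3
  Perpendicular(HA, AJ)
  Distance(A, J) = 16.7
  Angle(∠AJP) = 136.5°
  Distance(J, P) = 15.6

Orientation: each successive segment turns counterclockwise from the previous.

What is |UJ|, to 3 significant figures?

45.7

B is at the origin; BU runs at 164.5° with length 8.7, so U = (-8.38, 2.32). The perpendicularity gives UH at right angles to BU, so UH runs at -106°; with |UH| = 27.9, H = (-15.8, -24.6). ∠UHA = 130.7° gives HA at -56.2° from the x-axis; with |HA| = 27.3, A = (-0.653, -47.2). The perpendicularity gives AJ at right angles to HA, so AJ runs at 33.8°; with |AJ| = 16.7, J = (13.2, -38.0). Then |UJ| = |J − U| = 45.7.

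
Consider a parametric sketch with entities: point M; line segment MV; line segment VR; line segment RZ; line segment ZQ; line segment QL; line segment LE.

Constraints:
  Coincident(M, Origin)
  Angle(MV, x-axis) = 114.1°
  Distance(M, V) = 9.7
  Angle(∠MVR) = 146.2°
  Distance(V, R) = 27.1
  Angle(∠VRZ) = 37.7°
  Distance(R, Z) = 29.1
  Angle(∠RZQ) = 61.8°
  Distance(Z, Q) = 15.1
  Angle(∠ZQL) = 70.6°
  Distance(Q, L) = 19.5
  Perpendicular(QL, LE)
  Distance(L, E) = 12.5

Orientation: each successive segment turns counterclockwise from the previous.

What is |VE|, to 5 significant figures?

26.313

M is at the origin; MV runs at 114.1° with length 9.7, so V = (-3.9608, 8.8545). ∠MVR = 146.2° gives VR at 147.90° from the x-axis; with |VR| = 27.1, R = (-26.918, 23.255). ∠VRZ = 37.7° gives RZ at -69.800° from the x-axis; with |RZ| = 29.1, Z = (-16.870, -4.0548). ∠RZQ = 61.8° gives ZQ at 48.400° from the x-axis; with |ZQ| = 15.1, Q = (-6.8443, 7.2370). ∠ZQL = 70.6° gives QL at 157.80° from the x-axis; with |QL| = 19.5, L = (-24.899, 14.605). QL is perpendicular to LE, so LE runs at -112.20°; with |LE| = 12.5, E = (-29.622, 3.0315). Then |VE| = |E − V| = 26.313.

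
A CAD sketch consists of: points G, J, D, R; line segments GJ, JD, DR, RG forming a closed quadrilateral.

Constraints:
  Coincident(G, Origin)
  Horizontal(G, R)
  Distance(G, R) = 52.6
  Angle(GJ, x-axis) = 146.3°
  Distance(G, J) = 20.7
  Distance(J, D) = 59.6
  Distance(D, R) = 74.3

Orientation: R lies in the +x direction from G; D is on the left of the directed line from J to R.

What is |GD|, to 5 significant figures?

64.189

G is at the origin; G and R share the same y with |GR| = 52.6 and R in +x, so R = (52.6, 0). GJ runs at 146.3° with |GJ| = 20.7, so J = (-17.221, 11.485). D is determined by |JD| = 59.6 and |DR| = 74.3 together: it lies at the intersection of circle(J, 59.6) and circle(R, 74.3). With |JR| = 70.760, the foot of the radical line on JR is 21.471 from J and the perpendicular offset is √(59.6² − 21.471²) = 55.598. Taking the left-of-JR solution: D = (12.989, 62.861).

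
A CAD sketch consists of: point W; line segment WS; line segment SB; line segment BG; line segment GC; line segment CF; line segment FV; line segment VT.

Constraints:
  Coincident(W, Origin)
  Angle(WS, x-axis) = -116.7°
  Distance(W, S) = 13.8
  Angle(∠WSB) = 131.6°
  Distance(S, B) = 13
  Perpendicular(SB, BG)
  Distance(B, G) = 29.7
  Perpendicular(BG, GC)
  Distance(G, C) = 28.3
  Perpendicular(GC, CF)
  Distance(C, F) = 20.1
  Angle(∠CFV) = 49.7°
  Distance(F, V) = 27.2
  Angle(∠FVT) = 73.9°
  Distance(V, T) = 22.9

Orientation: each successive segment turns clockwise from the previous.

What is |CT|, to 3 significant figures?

10.3

W is at the origin; WS runs at -116.7° with length 13.8, so S = (-6.20, -12.3). ∠WSB = 131.6° gives SB at -165° from the x-axis; with |SB| = 13.0, B = (-18.8, -15.7). SB ⟂ BG, so BG runs at 105°; with |BG| = 29.7, G = (-26.4, 13.0). BG is perpendicular to GC, so GC runs at 14.9°; with |GC| = 28.3, C = (0.948, 20.3). GC is perpendicular to CF, so CF runs at -75.1°; with |CF| = 20.1, F = (6.12, 0.883). ∠CFV = 49.7° gives FV at 155° from the x-axis; with |FV| = 27.2, V = (-18.5, 12.5). ∠FVT = 73.9° gives VT at 48.5° from the x-axis; with |VT| = 22.9, T = (-3.28, 29.7). Then |CT| = |T − C| = 10.3.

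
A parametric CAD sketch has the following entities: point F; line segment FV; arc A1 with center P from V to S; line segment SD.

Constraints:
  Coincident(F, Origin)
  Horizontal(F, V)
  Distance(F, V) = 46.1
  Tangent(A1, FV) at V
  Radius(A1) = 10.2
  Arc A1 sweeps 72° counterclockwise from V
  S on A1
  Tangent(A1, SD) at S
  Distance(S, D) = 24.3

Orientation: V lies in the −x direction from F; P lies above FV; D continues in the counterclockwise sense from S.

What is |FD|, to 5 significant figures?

41.763

On A1, V sits at bearing -90° from P; a 72° counterclockwise sweep puts S at bearing -18°, so S = P + 10.2·(cos -18°, sin -18°) = (-36.399, 7.0480). The tangent condition forces PS to be normal to SD, so SD runs along (−sin -18°, cos -18°); with |SD| = 24.3, D = (-28.890, 30.159). Then |FD| = |D − F| = 41.763.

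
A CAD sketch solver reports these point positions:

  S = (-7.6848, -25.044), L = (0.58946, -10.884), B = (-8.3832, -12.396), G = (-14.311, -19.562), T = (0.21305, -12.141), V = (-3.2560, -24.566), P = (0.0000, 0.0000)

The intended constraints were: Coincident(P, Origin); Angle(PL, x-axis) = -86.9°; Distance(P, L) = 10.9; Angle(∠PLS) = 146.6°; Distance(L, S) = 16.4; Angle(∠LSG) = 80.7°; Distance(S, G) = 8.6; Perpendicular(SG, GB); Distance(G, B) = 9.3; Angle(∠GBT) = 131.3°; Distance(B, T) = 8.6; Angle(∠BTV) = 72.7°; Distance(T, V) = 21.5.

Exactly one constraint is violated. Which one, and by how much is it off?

Distance(T, V) = 21.5 — off by 8.60.

P = (0.00, 0.00) ✓; PL at -86.90° ✓; |PL| = 10.90 ✓; ∠PLS = 146.6° ✓; |LS| = 16.40 ✓; ∠LSG = 80.70° ✓; |SG| = 8.600 ✓; ∠(SG, GB) = 90.00° ✓; |GB| = 9.300 ✓; ∠GBT = 131.3° ✓; |BT| = 8.600 ✓; ∠BTV = 72.70° ✓; |TV| = 12.90 ✗.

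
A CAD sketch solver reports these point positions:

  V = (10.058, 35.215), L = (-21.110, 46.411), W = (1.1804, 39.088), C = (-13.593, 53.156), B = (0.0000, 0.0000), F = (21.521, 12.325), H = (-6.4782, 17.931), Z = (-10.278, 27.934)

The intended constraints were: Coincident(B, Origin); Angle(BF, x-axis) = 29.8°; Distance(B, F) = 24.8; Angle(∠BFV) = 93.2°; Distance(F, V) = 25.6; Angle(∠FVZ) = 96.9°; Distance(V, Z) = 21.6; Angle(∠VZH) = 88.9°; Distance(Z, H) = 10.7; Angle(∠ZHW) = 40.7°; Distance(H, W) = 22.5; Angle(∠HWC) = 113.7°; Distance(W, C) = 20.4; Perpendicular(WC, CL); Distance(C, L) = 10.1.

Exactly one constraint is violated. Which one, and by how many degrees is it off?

Perpendicular(WC, CL) — off by 4.50°.

B = (0.00, 0.00) ✓; BF at 29.80° ✓; |BF| = 24.80 ✓; ∠BFV = 93.20° ✓; |FV| = 25.60 ✓; ∠FVZ = 96.90° ✓; |VZ| = 21.60 ✓; ∠VZH = 88.90° ✓; |ZH| = 10.70 ✓; ∠ZHW = 40.70° ✓; |HW| = 22.50 ✓; ∠HWC = 113.7° ✓; |WC| = 20.40 ✓; ∠(WC, CL) = 85.50° ✗; |CL| = 10.10 ✓.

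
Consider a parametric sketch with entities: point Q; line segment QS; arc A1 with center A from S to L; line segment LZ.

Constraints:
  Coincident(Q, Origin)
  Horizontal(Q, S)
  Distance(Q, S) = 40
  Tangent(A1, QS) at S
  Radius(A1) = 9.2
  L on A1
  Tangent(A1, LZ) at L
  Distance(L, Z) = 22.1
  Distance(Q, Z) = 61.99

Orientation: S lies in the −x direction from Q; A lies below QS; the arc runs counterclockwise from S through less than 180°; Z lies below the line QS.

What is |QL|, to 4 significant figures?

49.15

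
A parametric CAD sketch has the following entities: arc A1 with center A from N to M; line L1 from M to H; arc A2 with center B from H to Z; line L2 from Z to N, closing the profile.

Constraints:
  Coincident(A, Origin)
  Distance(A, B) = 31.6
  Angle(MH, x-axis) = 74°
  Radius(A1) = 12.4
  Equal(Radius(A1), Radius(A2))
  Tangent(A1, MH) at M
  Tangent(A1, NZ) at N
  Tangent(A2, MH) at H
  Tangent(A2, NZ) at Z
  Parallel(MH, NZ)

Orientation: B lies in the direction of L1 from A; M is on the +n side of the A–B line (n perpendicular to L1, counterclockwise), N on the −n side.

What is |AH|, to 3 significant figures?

33.9

The slot axis is L1's direction at 74.0°, so u = (cos 74.0°, sin 74.0°) = (0.276, 0.961) and n = (−sin 74.0°, cos 74.0°) = (-0.961, 0.276). A is at the origin and B lies 31.6 along u from A, so B = 31.6·u = (8.71, 30.4). Tangency of A1 to both parallel lines with radius 12.4 puts M and N at A ± 12.4·n: M = (-11.9, 3.42), N = (11.9, -3.42). Equal radii place H and Z the same way about B: H = B + 12.4·n = (-3.21, 33.8), Z = B − 12.4·n = (20.6, 27.0). Then |AH| = |H − A| = 33.9.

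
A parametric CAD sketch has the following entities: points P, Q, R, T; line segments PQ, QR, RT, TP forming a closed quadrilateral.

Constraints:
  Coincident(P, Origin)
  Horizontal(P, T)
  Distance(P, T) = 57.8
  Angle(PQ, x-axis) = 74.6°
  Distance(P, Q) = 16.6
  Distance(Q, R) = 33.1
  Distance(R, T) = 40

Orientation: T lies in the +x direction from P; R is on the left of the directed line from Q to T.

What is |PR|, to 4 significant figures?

46.18

Checks: |QR| = 33.10 ✓; |RT| = 40.00 ✓.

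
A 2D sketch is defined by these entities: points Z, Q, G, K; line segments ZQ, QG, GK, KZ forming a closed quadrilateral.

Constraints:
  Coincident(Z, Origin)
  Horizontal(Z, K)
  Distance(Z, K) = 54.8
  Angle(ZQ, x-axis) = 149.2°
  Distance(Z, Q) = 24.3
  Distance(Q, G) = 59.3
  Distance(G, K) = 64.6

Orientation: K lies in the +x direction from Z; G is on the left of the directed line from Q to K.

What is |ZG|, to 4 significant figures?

58.56

Z is at the origin; Z and K share the same y with |ZK| = 54.8 and K in +x, so K = (54.8, 0). ZQ runs at 149.2° with |ZQ| = 24.3, so Q = (-20.87, 12.44). G is determined by |QG| = 59.3 and |GK| = 64.6 together: it lies at the intersection of circle(Q, 59.3) and circle(K, 64.6). With |QK| = 76.69, the foot of the radical line on QK is 34.06 from Q and the perpendicular offset is √(59.3² − 34.06²) = 48.54. Taking the left-of-QK solution: G = (20.61, 54.81).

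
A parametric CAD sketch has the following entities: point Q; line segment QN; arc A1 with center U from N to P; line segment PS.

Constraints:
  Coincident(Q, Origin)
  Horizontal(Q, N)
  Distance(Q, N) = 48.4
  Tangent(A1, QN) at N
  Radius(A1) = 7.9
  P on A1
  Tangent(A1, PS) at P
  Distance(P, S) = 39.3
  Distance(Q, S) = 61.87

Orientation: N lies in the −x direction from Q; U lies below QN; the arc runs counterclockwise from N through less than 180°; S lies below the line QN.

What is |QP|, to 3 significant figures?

56.7

Checks: |UP| = 7.900 ✓; ∠(UP, PS) = 90.00° ✓; |PS| = 39.30 ✓; |QS| = 61.87 ✓.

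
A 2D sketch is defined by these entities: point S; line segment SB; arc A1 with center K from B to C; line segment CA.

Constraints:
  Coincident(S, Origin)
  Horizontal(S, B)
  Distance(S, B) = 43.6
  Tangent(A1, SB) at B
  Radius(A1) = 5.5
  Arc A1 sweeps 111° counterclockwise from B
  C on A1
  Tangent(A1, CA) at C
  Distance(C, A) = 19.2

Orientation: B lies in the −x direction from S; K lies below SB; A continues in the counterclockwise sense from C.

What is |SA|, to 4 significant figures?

48.96

S is at the origin; S and B share the same y with |SB| = 43.6 and B on the −x side, so B = (-43.60, 0.000). Since A1 is tangent to SB there, KB ⟂ SB, so K = B + (0, -5.5) = (-43.60, -5.500). On A1, B sits at bearing 90° from K; a 111° counterclockwise sweep puts C at bearing 201°, so C = K + 5.5·(cos 201°, sin 201°) = (-48.73, -7.471). Since A1 is tangent to CA there, KC ⟂ CA, so CA runs along (−sin 201°, cos 201°); with |CA| = 19.2, A = (-41.85, -25.40). Then |SA| = |A − S| = 48.96.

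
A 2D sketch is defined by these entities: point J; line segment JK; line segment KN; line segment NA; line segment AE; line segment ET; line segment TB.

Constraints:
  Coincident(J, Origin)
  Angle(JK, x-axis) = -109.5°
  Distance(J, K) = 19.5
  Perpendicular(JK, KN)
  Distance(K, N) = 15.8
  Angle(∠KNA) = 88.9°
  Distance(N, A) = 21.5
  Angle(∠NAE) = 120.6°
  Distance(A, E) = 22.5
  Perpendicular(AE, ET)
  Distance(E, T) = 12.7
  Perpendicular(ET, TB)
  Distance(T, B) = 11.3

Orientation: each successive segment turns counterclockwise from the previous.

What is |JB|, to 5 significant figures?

3.5952

J is at the origin; JK runs at -109.5° with length 19.5, so K = (-6.5092, -18.382). The perpendicularity gives KN at right angles to JK, so KN runs at -19.500°; with |KN| = 15.8, N = (8.3845, -23.656). ∠KNA = 88.9° gives NA at 71.600° from the x-axis; with |NA| = 21.5, A = (15.171, -3.2548). ∠NAE = 120.6° gives AE at 131.00° from the x-axis; with |AE| = 22.5, E = (0.40963, 13.726). AE is perpendicular to ET, so ET runs at -139.00°; with |ET| = 12.7, T = (-9.1752, 5.3942). ET is perpendicular to TB, so TB runs at -49.000°; with |TB| = 11.3, B = (-1.7617, -3.1340). Then |JB| = |B − J| = 3.5952.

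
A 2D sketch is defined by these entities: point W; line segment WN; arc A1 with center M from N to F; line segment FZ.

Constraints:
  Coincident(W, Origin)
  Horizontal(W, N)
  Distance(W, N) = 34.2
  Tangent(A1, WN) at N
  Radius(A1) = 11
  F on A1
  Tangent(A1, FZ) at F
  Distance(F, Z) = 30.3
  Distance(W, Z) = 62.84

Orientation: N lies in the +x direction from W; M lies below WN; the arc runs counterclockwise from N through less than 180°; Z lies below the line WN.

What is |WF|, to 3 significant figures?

32.7

Checks: |MF| = 11.00 ✓; ∠(MF, FZ) = 90.00° ✓; |FZ| = 30.30 ✓; |WZ| = 62.84 ✓.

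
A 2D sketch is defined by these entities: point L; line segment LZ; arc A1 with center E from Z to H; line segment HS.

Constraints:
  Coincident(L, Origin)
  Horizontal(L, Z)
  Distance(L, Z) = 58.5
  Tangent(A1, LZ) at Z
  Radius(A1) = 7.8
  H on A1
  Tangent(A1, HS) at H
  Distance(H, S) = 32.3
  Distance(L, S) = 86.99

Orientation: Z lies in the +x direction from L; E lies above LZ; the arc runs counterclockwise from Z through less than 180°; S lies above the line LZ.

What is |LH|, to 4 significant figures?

65.50

Checks: L.y = 0.00, Z.y = 0.00 ✓; |EH| = 7.800 ✓; ∠(EH, HS) = 90.00° ✓; |HS| = 32.30 ✓; |LS| = 86.99 ✓.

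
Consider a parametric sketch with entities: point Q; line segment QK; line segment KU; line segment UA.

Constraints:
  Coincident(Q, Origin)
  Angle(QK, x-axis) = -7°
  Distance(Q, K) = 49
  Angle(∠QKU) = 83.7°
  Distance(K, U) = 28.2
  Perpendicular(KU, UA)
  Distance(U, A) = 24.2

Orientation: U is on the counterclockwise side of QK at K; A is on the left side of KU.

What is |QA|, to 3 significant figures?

33.5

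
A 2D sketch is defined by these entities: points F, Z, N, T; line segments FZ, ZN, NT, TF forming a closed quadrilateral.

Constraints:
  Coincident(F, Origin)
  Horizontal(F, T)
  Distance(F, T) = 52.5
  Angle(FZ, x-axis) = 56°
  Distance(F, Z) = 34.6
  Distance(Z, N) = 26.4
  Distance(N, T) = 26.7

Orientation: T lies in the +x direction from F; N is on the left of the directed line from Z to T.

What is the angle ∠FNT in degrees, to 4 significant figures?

75.50°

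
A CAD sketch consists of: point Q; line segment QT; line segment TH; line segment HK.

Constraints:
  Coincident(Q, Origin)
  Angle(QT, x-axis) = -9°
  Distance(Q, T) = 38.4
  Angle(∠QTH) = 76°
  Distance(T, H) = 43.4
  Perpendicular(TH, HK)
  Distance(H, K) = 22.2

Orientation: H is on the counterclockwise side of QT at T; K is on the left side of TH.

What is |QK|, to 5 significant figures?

37.287

Q is at the origin; QT runs at -9.0° with length 38.4, so T = 38.4·(cos -9.0°, sin -9.0°) = (37.927, -6.0071). ∠QTH = 76.0°, so TH runs at -9.0° + (180° − 76.0°) = 95.000° from the x-axis; with |TH| = 43.4, H = T + 43.4·(cos 95.000°, sin 95.000°) = (34.145, 37.228). The perpendicularity gives HK at right angles to TH; with |HK| = 22.2 on the left of TH, K = H + 22.2·(-0.99619, -0.087156) = (12.029, 35.293). Then |QK| = |K − Q| = 37.287.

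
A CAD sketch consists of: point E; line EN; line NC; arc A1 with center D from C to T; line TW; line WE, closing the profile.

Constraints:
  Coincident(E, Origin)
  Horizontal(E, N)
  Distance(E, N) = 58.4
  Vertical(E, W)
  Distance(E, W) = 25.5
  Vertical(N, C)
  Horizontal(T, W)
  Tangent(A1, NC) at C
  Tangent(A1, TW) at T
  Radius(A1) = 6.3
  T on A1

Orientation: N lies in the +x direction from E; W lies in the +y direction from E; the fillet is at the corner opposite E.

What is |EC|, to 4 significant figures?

61.48

E is at the origin; EN is horizontal with |EN| = 58.4 and N on the +x side, so N = (58.40, 0.000). EW is vertical with |EW| = 25.5 and W on the +y side, so W = (0.000, 25.50). The virtual corner opposite E is at (58.40, 25.50). Tangency of A1 to NC means the radius DC is perpendicular to NC and since A1 is tangent to TW there, DT ⟂ TW, with radius 6.3, so the center D sits 6.3 in from both sides at D = (52.10, 19.20). That places the tangent points at C = (58.40, 19.20) on NC and T = (52.10, 25.50) on TW. Then |EC| = |C − E| = 61.48.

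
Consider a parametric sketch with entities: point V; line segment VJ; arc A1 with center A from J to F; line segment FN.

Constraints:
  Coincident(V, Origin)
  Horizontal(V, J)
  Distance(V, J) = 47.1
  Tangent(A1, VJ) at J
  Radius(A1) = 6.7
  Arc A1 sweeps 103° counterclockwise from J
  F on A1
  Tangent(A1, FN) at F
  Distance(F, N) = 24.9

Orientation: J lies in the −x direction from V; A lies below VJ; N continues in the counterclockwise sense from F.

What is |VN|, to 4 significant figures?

57.97

V is at the origin; VJ is horizontal with |VJ| = 47.1 and J on the −x side, so J = (-47.10, 0.000). Tangency of A1 to VJ means the radius AJ is perpendicular to VJ, so A = J + (0, -6.7) = (-47.10, -6.700). On A1, J sits at bearing 90° from A; a 103° counterclockwise sweep puts F at bearing 193°, so F = A + 6.7·(cos 193°, sin 193°) = (-53.63, -8.207). The tangent condition forces AF to be normal to FN, so FN runs along (−sin 193°, cos 193°); with |FN| = 24.9, N = (-48.03, -32.47). Then |VN| = |N − V| = 57.97.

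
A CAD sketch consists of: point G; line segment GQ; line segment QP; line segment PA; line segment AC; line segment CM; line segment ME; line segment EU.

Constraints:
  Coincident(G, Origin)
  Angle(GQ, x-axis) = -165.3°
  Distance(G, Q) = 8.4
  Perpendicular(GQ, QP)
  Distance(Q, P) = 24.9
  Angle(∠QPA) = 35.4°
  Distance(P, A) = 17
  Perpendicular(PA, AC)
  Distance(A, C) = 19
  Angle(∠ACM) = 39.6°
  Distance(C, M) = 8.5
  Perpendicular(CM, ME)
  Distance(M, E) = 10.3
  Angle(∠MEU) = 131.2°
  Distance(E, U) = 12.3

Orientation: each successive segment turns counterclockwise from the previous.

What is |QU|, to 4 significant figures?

13.13

G is at the origin; GQ runs at -165.3° with length 8.4, so Q = (-8.125, -2.132). The perpendicularity gives QP at right angles to GQ, so QP runs at -75.30°; with |QP| = 24.9, P = (-1.806, -26.22). ∠QPA = 35.4° gives PA at 69.30° from the x-axis; with |PA| = 17.0, A = (4.203, -10.31). PA ⟂ AC, so AC runs at 159.3°; with |AC| = 19.0, C = (-13.57, -3.598). ∠ACM = 39.6° gives CM at -60.30° from the x-axis; with |CM| = 8.5, M = (-9.359, -10.98). The perpendicularity gives ME at right angles to CM, so ME runs at 29.70°; with |ME| = 10.3, E = (-0.4125, -5.878). ∠MEU = 131.2° gives EU at 78.50° from the x-axis; with |EU| = 12.3, U = (2.040, 6.175). Then |QU| = |U − Q| = 13.13.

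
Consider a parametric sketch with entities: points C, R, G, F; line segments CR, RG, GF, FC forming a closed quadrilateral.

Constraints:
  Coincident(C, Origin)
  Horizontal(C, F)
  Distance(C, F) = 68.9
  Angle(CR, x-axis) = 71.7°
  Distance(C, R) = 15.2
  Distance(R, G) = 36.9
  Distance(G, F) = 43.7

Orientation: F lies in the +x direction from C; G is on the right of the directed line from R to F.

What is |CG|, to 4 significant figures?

31.24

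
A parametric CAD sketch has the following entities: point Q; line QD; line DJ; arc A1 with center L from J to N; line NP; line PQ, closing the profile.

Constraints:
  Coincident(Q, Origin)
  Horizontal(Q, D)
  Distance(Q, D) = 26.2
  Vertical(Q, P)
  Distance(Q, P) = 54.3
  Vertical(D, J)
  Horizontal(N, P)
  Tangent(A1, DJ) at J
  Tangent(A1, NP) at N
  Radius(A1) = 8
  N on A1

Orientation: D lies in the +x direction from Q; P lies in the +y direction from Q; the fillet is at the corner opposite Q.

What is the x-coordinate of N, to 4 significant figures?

18.20

The virtual corner opposite Q is at (26.20, 54.30). Tangency of A1 to DJ means the radius LJ is perpendicular to DJ and the tangent condition forces LN to be normal to NP, with radius 8.0, so the center L sits 8.0 in from both sides at L = (18.20, 46.30). That places the tangent points at J = (26.20, 46.30) on DJ and N = (18.20, 54.30) on NP. So N.x = 18.20.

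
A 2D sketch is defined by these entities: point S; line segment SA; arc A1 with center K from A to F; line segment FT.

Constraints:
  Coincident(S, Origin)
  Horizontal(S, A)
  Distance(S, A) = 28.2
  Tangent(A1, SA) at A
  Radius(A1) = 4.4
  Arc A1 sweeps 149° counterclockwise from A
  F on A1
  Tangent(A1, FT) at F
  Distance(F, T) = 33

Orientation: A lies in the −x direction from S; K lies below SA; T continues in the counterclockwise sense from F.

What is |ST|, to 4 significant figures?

25.26

On A1, A sits at bearing 90° from K; a 149° counterclockwise sweep puts F at bearing 239°, so F = K + 4.4·(cos 239°, sin 239°) = (-30.47, -8.172). Tangency of A1 to FT means the radius KF is perpendicular to FT, so FT runs along (−sin 239°, cos 239°); with |FT| = 33.0, T = (-2.180, -25.17). Then |ST| = |T − S| = 25.26.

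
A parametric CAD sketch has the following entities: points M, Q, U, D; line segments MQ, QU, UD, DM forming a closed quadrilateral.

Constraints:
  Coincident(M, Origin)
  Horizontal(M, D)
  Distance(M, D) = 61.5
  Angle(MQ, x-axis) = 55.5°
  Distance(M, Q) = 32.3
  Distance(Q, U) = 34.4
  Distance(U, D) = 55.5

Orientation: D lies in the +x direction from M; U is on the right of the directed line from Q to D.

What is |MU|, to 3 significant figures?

8.43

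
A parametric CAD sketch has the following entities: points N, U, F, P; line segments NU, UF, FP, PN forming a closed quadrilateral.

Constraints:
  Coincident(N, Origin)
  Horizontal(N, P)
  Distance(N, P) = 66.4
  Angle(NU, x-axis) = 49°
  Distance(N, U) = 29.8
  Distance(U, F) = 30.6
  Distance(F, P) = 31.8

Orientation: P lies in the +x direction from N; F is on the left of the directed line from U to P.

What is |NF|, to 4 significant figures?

56.70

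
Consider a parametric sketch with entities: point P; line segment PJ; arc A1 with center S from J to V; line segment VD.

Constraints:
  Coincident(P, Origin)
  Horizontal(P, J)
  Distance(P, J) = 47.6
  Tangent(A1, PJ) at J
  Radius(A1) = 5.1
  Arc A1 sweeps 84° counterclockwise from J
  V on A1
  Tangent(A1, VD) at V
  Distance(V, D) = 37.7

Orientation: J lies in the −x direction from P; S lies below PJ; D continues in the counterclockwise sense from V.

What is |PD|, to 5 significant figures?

70.527

On A1, J sits at bearing 90° from S; an 84° counterclockwise sweep puts V at bearing 174°, so V = S + 5.1·(cos 174°, sin 174°) = (-52.672, -4.5669). The tangent condition forces SV to be normal to VD, so VD runs along (−sin 174°, cos 174°); with |VD| = 37.7, D = (-56.613, -42.060). Then |PD| = |D − P| = 70.527.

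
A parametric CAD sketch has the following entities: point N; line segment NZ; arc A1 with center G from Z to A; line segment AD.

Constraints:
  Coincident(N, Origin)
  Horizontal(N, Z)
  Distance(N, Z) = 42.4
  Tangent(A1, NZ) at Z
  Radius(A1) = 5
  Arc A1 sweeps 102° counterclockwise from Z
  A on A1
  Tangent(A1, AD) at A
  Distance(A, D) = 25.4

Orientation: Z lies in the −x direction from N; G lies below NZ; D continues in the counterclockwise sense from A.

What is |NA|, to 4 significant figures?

47.67

N is at the origin; NZ is horizontal with |NZ| = 42.4 and Z on the −x side, so Z = (-42.40, 0.000). A1 meets NZ tangentially, so GZ is at right angles to NZ, so G = Z + (0, -5) = (-42.40, -5.000). On A1, Z sits at bearing 90° from G; a 102° counterclockwise sweep puts A at bearing 192°, so A = G + 5.0·(cos 192°, sin 192°) = (-47.29, -6.040). Then |NA| = |A − N| = 47.67.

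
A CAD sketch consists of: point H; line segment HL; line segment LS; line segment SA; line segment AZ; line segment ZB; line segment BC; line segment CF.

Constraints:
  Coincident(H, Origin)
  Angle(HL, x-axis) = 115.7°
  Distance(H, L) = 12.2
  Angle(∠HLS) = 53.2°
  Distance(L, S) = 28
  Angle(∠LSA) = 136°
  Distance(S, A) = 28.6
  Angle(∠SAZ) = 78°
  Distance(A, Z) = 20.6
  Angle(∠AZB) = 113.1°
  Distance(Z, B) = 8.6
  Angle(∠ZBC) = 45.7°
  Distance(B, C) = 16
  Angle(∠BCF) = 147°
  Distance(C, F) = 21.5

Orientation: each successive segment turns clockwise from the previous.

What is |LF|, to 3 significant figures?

67.4

H is at the origin; HL runs at 115.7° with length 12.2, so L = (-5.29, 11.0). ∠HLS = 53.2° gives LS at -11.1° from the x-axis; with |LS| = 28.0, S = (22.2, 5.60). ∠LSA = 136.0° gives SA at -55.1° from the x-axis; with |SA| = 28.6, A = (38.5, -17.9). ∠SAZ = 78.0° gives AZ at -157° from the x-axis; with |AZ| = 20.6, Z = (19.6, -25.9). ∠AZB = 113.1° gives ZB at 136° from the x-axis; with |ZB| = 8.6, B = (13.4, -19.9). ∠ZBC = 45.7° gives BC at 1.70° from the x-axis; with |BC| = 16.0, C = (29.4, -19.4). ∠BCF = 147.0° gives CF at -31.3° from the x-axis; with |CF| = 21.5, F = (47.8, -30.6). Then |LF| = |F − L| = 67.4.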